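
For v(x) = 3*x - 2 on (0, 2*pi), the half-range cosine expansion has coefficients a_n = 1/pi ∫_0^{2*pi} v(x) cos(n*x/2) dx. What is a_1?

-24/pi

a_1 = 1/pi ∫_0^{2*pi} (3*x - 2) cos(x/2) dx.
Integrating by parts (boundary term plus one more integral), an antiderivative of (3*x - 2) cos(x/2) is 6*x*sin(x/2) - 4*sin(x/2) + 12*cos(x/2); evaluating from 0 to 2*pi: ∫_{0}^{2*pi} (3*x - 2) cos(x/2) dx = (-12) - (12) = -24.
Hence a_1 = (1/pi)·(-24) = -24/pi.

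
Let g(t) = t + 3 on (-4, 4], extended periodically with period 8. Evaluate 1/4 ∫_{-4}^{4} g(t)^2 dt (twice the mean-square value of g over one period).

86/3

1/4 ∫_{-4}^{4} g(t)^2 dt = 1/4 · (344/3) = 86/3.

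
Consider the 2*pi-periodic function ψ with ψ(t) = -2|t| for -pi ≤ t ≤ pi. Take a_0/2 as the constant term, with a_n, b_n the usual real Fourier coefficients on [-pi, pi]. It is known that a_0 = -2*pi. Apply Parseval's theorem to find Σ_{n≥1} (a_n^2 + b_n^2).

Parseval: a_0^2/2 + Σ_{n≥1} (a_n^2+b_n^2) = 1/pi ∫_{-pi}^{pi} ψ(t)^2 dt = 8*pi**2/3.
Subtract a_0^2/2 = 2*pi**2: Σ (a_n^2+b_n^2) = 2*pi**2/3.

2*pi**2/3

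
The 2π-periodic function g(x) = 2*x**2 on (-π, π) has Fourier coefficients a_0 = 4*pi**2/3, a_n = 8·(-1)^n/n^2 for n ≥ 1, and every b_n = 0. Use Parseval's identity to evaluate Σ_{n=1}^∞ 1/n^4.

pi**4/90

Parseval: a_0^2/2 + Σ a_n^2 = (1/π) ∫_{-π}^{π} g(x)^2 dx = 8*pi**4/5.
Subtract a_0^2/2 = 8*pi**4/9: Σ a_n^2 = 32*pi**4/45.
Since a_n^2 = 64/n^4, Σ 1/n^4 = pi**4/90.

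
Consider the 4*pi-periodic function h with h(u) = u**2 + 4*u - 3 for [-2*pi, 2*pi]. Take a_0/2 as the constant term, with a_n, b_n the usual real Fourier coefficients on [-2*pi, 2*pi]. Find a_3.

-16/9

a_3 = (1/(2*pi)) ∫_{-2*pi}^{2*pi} h(u) cos(3*u/2) du.
Integrating by parts twice (tabular method), an antiderivative of (u**2 + 4*u - 3) cos(3*u/2) is 2*u**2*sin(3*u/2)/3 + 8*u*sin(3*u/2)/3 + 8*u*cos(3*u/2)/9 - 70*sin(3*u/2)/27 + 16*cos(3*u/2)/9; evaluating from -2*pi to 2*pi: ∫_{-2*pi}^{2*pi} (u**2 + 4*u - 3) cos(3*u/2) du = (-16*pi/9 - 16/9) - (-16/9 + 16*pi/9) = -32*pi/9.
Hence a_3 = (1/(2*pi))·(-32*pi/9) = -16/9.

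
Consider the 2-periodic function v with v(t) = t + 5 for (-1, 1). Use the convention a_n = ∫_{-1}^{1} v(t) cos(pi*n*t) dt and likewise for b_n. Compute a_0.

10

a_0 = ∫_{-1}^{1} v(t) dt = 10.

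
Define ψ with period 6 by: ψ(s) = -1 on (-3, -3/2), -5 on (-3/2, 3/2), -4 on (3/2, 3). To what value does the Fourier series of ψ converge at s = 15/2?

s = 15/2 differs from s = 3/2 by 1 full period(s), and the series is 6-periodic.
At s = 3/2 the one-sided limits are ψ(3/2^-) = -5 and ψ(3/2^+) = -4.
By Dirichlet's theorem the series converges to their average, [(-5) + (-4)]/2 = -9/2.

-9/2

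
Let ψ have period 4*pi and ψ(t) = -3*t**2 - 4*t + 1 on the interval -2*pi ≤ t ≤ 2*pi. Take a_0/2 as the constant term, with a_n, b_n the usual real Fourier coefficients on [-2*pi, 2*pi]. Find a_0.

2 - 8*pi**2

a_0 = (1/(2*pi)) ∫_{-2*pi}^{2*pi} ψ(t) dt = (1/(2*pi)) · (-16*pi**3 + 4*pi) = 2 - 8*pi**2.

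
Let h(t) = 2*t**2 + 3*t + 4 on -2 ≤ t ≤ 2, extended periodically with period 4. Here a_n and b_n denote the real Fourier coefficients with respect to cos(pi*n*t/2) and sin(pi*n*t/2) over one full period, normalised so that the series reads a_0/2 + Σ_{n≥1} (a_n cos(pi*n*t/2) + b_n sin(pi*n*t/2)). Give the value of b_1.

b_1 = 1/2 ∫_{-2}^{2} h(t) sin(pi*t/2) dt.
Integrating by parts twice (tabular method), an antiderivative of (2*t**2 + 3*t + 4) sin(pi*t/2) is -4*t**2*cos(pi*t/2)/pi + 16*t*sin(pi*t/2)/pi**2 - 6*t*cos(pi*t/2)/pi + 12*sin(pi*t/2)/pi**2 - 8*cos(pi*t/2)/pi + 32*cos(pi*t/2)/pi**3; evaluating from -2 to 2: ∫_{-2}^{2} (2*t**2 + 3*t + 4) sin(pi*t/2) dt = (-32/pi**3 + 36/pi) - (-32/pi**3 + 12/pi) = 24/pi.
Hence b_1 = (1/2)·(24/pi) = 12/pi.

12/pi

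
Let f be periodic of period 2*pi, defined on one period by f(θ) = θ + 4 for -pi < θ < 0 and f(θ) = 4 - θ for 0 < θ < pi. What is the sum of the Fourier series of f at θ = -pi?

4 - pi

f is continuous at θ = -pi with value 4 - pi, so the series converges to 4 - pi there.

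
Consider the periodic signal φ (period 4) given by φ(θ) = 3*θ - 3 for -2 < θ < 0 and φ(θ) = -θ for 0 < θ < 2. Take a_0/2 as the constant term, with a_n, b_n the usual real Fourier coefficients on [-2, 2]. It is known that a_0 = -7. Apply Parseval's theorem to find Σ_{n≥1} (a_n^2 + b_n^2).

95/6

Parseval: a_0^2/2 + Σ_{n≥1} (a_n^2+b_n^2) = 1/2 ∫_{-2}^{2} φ(θ)^2 dθ = 121/3.
Subtract a_0^2/2 = 49/2: Σ (a_n^2+b_n^2) = 95/6.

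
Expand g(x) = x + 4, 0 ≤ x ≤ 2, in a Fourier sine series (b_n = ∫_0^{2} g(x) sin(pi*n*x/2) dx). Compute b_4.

-1/pi

b_4 = ∫_0^{2} (x + 4) sin(2*pi*x) dx.
Integrating by parts (boundary term plus one more integral), an antiderivative of (x + 4) sin(2*pi*x) is -x*cos(2*pi*x)/(2*pi) + sin(2*pi*x)/(4*pi**2) - 2*cos(2*pi*x)/pi; evaluating from 0 to 2: ∫_{0}^{2} (x + 4) sin(2*pi*x) dx = (-3/pi) - (-2/pi) = -1/pi.
Hence b_4 = -1/pi.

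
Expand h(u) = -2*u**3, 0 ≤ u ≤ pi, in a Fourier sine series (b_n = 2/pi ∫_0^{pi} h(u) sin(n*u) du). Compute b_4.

-3/8 + pi**2

b_4 = 2/pi ∫_0^{pi} (-2*u**3) sin(4*u) du.
Integrating by parts three times (tabular method), an antiderivative of (-2*u**3) sin(4*u) is u**3*cos(4*u)/2 - 3*u**2*sin(4*u)/8 - 3*u*cos(4*u)/16 + 3*sin(4*u)/64; evaluating from 0 to pi: ∫_{0}^{pi} (-2*u**3) sin(4*u) du = (pi*(-3 + 8*pi**2)/16) - (0) = pi*(-3 + 8*pi**2)/16.
Hence b_4 = (2/pi)·(pi*(-3 + 8*pi**2)/16) = -3/8 + pi**2.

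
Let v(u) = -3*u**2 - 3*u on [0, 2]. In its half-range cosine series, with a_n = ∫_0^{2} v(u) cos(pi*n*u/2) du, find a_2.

-12/pi**2

a_2 = ∫_0^{2} (-3*u**2 - 3*u) cos(pi*u) du.
Integrating by parts twice (tabular method), an antiderivative of (-3*u**2 - 3*u) cos(pi*u) is -3*u**2*sin(pi*u)/pi - 3*u*sin(pi*u)/pi - 6*u*cos(pi*u)/pi**2 + 6*sin(pi*u)/pi**3 - 3*cos(pi*u)/pi**2; evaluating from 0 to 2: ∫_{0}^{2} (-3*u**2 - 3*u) cos(pi*u) du = (-15/pi**2) - (-3/pi**2) = -12/pi**2.
Hence a_2 = -12/pi**2.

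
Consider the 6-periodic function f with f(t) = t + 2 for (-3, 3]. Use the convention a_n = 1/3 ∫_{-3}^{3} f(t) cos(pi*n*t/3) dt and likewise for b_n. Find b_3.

b_3 = 1/3 ∫_{-3}^{3} f(t) sin(pi*t) dt.
Integrating by parts (boundary term plus one more integral), an antiderivative of (t + 2) sin(pi*t) is -t*cos(pi*t)/pi + sin(pi*t)/pi**2 - 2*cos(pi*t)/pi; evaluating from -3 to 3: ∫_{-3}^{3} (t + 2) sin(pi*t) dt = (5/pi) - (-1/pi) = 6/pi.
Hence b_3 = (1/3)·(6/pi) = 2/pi.

2/pi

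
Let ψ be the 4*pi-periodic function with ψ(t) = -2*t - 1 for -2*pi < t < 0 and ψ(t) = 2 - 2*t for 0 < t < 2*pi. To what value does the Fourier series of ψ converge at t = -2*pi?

1/2

At t = -2*pi the one-sided limits are ψ(-2*pi^-) = 2 - 4*pi and ψ(-2*pi^+) = -1 + 4*pi.
By Dirichlet's theorem the series converges to their average, [(2 - 4*pi) + (-1 + 4*pi)]/2 = 1/2.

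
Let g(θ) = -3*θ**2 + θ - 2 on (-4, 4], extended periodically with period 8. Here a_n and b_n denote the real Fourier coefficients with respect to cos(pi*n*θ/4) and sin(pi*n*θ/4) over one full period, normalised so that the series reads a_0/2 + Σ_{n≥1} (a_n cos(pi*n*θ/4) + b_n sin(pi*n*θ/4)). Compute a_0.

a_0 = 1/4 ∫_{-4}^{4} g(θ) dθ = 1/4 · (-144) = -36.

-36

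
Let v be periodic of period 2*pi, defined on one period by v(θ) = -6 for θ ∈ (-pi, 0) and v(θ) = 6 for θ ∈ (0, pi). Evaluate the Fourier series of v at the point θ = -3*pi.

θ = -3*pi differs from θ = pi by -2 full period(s), and the series is 2*pi-periodic.
At θ = pi the one-sided limits are v(pi^-) = 6 and v(pi^+) = -6.
By Dirichlet's theorem the series converges to their average, [(6) + (-6)]/2 = 0.

0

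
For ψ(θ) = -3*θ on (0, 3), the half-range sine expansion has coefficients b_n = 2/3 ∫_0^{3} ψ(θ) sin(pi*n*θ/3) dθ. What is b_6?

3/pi

b_6 = 2/3 ∫_0^{3} (-3*θ) sin(2*pi*θ) dθ.
Integrating by parts (boundary term plus one more integral), an antiderivative of (-3*θ) sin(2*pi*θ) is 3*θ*cos(2*pi*θ)/(2*pi) - 3*sin(2*pi*θ)/(4*pi**2); evaluating from 0 to 3: ∫_{0}^{3} (-3*θ) sin(2*pi*θ) dθ = (9/(2*pi)) - (0) = 9/(2*pi).
Hence b_6 = (2/3)·(9/(2*pi)) = 3/pi.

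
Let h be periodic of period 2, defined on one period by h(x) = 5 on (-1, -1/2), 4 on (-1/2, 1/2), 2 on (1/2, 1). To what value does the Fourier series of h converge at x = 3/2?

x = 3/2 differs from x = -1/2 by 1 full period(s), and the series is 2-periodic.
At x = -1/2 the one-sided limits are h(-1/2^-) = 5 and h(-1/2^+) = 4.
By Dirichlet's theorem the series converges to their average, [(5) + (4)]/2 = 9/2.

9/2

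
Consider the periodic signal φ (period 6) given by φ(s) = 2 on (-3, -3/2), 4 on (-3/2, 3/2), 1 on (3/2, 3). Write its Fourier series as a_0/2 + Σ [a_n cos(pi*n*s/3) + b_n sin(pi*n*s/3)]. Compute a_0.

a_0 = 1/3 ∫_{-3}^{3} φ(s) ds = 1/3 · (33/2) = 11/2.

11/2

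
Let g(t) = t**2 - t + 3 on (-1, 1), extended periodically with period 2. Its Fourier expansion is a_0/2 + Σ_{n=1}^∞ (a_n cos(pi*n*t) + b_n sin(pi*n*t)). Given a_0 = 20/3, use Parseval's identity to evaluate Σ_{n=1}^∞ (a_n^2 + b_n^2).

38/45

Parseval: a_0^2/2 + Σ_{n≥1} (a_n^2+b_n^2) = ∫_{-1}^{1} g(t)^2 dt = 346/15.
Subtract a_0^2/2 = 200/9: Σ (a_n^2+b_n^2) = 38/45.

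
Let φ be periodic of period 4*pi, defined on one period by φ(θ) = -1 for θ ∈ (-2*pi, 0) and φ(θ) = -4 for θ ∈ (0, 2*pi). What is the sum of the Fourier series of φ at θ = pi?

-4

φ is continuous at θ = pi with value -4, so the series converges to -4 there.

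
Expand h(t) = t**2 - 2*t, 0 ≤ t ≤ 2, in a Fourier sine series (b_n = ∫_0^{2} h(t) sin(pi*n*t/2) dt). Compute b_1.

b_1 = ∫_0^{2} (t**2 - 2*t) sin(pi*t/2) dt.
Integrating by parts twice (tabular method), an antiderivative of (t**2 - 2*t) sin(pi*t/2) is -2*t**2*cos(pi*t/2)/pi + 8*t*sin(pi*t/2)/pi**2 + 4*t*cos(pi*t/2)/pi - 8*sin(pi*t/2)/pi**2 + 16*cos(pi*t/2)/pi**3; evaluating from 0 to 2: ∫_{0}^{2} (t**2 - 2*t) sin(pi*t/2) dt = (-16/pi**3) - (16/pi**3) = -32/pi**3.
Hence b_1 = -32/pi**3.

-32/pi**3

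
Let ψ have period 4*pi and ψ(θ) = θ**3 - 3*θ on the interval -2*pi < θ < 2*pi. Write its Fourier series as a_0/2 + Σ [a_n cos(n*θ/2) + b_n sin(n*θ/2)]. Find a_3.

0

a_3 = (1/(2*pi)) ∫_{-2*pi}^{2*pi} ψ(θ) cos(3*θ/2) dθ.
ψ is odd and cos(3*θ/2) is even, so the integrand is odd over a symmetric interval and the integral vanishes.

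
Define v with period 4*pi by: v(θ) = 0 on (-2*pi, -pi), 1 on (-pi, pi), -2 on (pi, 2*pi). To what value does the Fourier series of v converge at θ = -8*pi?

θ = -8*pi differs from θ = 0 by -2 full period(s), and the series is 4*pi-periodic.
v is continuous at θ = 0 with value 1, so the series converges to 1 there.

1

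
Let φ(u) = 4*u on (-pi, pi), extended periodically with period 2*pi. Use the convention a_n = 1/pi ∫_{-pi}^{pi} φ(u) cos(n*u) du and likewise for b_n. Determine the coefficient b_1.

b_1 = 1/pi ∫_{-pi}^{pi} φ(u) sin(u) du.
φ is odd and sin(u) is odd, so the integrand is even and b_1 = 2/pi ∫_0^{pi} φ(u) sin(u) du.
Integrating by parts (boundary term plus one more integral), an antiderivative of (4*u) sin(u) is -4*u*cos(u) + 4*sin(u); evaluating from 0 to pi: ∫_{0}^{pi} (4*u) sin(u) du = (4*pi) - (0) = 4*pi.
Hence b_1 = (2/pi)·(4*pi) = 8.

8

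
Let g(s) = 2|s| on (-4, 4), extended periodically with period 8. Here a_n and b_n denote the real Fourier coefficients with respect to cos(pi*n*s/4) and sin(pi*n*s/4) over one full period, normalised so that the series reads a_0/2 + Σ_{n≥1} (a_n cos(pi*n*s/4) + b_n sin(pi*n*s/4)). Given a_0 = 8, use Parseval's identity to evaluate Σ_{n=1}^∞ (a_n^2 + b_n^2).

32/3

Parseval: a_0^2/2 + Σ_{n≥1} (a_n^2+b_n^2) = 1/4 ∫_{-4}^{4} g(s)^2 ds = 128/3.
Subtract a_0^2/2 = 32: Σ (a_n^2+b_n^2) = 32/3.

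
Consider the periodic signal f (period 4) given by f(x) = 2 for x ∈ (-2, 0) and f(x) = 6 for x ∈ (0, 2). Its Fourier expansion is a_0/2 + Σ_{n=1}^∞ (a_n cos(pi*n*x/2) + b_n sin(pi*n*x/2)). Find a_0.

a_0 = 1/2 ∫_{-2}^{2} f(x) dx = 1/2 · (16) = 8.

8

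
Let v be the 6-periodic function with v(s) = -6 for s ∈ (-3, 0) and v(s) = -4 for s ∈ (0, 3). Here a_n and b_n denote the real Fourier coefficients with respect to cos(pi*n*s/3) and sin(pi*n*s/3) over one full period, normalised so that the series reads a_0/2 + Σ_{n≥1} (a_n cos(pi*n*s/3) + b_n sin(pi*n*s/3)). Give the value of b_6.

0

b_6 = 1/3 ∫_{-3}^{3} v(s) sin(2*pi*s) ds.
Split the integral at the breakpoints.
Directly, an antiderivative of (-6) sin(2*pi*s) is 3*cos(2*pi*s)/pi; evaluating from -3 to 0: ∫_{-3}^{0} (-6) sin(2*pi*s) ds = (3/pi) - (3/pi) = 0.
Directly, an antiderivative of (-4) sin(2*pi*s) is 2*cos(2*pi*s)/pi; evaluating from 0 to 3: ∫_{0}^{3} (-4) sin(2*pi*s) ds = (2/pi) - (2/pi) = 0.
Summing the pieces and multiplying by (1/3) gives b_6 = 0.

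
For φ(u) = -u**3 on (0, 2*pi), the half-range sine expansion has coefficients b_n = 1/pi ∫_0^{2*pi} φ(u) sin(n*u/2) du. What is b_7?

b_7 = 1/pi ∫_0^{2*pi} (-u**3) sin(7*u/2) du.
Integrating by parts three times (tabular method), an antiderivative of (-u**3) sin(7*u/2) is 2*u**3*cos(7*u/2)/7 - 12*u**2*sin(7*u/2)/49 - 48*u*cos(7*u/2)/343 + 96*sin(7*u/2)/2401; evaluating from 0 to 2*pi: ∫_{0}^{2*pi} (-u**3) sin(7*u/2) du = (16*pi*(6 - 49*pi**2)/343) - (0) = 16*pi*(6 - 49*pi**2)/343.
Hence b_7 = (1/pi)·(16*pi*(6 - 49*pi**2)/343) = 96/343 - 16*pi**2/7.

96/343 - 16*pi**2/7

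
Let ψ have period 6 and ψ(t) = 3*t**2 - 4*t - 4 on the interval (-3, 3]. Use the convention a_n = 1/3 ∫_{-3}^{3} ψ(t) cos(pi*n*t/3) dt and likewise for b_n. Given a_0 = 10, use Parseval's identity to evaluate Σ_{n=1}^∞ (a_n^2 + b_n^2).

1128/5

Parseval: a_0^2/2 + Σ_{n≥1} (a_n^2+b_n^2) = 1/3 ∫_{-3}^{3} ψ(t)^2 dt = 1378/5.
Subtract a_0^2/2 = 50: Σ (a_n^2+b_n^2) = 1128/5.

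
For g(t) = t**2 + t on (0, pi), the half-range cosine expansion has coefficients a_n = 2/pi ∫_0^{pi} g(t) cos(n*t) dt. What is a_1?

a_1 = 2/pi ∫_0^{pi} (t**2 + t) cos(t) dt.
Integrating by parts twice (tabular method), an antiderivative of (t**2 + t) cos(t) is t**2*sin(t) + t*sin(t) + 2*t*cos(t) - 2*sin(t) + cos(t); evaluating from 0 to pi: ∫_{0}^{pi} (t**2 + t) cos(t) dt = (-2*pi - 1) - (1) = -2*pi - 2.
Hence a_1 = (2/pi)·(-2*pi - 2) = -4 - 4/pi.

-4 - 4/pi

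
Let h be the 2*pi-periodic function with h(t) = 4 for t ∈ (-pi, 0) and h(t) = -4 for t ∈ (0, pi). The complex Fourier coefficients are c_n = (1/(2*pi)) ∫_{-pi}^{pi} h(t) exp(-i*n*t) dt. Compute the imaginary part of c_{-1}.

-8/pi

Since h is real-valued, Im(c_{-1}) = -(1/(2*pi)) ∫_{-pi}^{pi} h(t) sin(-t) dt = b_{1}/2.
h is odd and sin(-t) is odd, so the integrand is even: ∫_{-pi}^{pi} h(t) sin(-t) dt = 2∫_0^{pi} h(t) sin(-t) dt.
Directly, an antiderivative of (-4) sin(-t) is -4*cos(t); evaluating from 0 to pi: ∫_{0}^{pi} (-4) sin(-t) dt = (4) - (-4) = 8.
So ∫_{-pi}^{pi} h(t) sin(-t) dt = 16.
Hence Im(c_{-1}) = (-1/(2*pi))·(16) = -8/pi.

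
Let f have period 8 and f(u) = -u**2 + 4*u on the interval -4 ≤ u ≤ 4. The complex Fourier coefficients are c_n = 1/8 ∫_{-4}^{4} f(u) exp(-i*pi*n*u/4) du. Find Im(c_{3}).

Since f is real-valued, Im(c_{3}) = -1/8 ∫_{-4}^{4} f(u) sin(3*pi*u/4) du = -b_{3}/2.
Integrating by parts twice (tabular method), an antiderivative of (-u**2 + 4*u) sin(3*pi*u/4) is 4*u**2*cos(3*pi*u/4)/(3*pi) - 32*u*sin(3*pi*u/4)/(9*pi**2) - 16*u*cos(3*pi*u/4)/(3*pi) + 64*sin(3*pi*u/4)/(9*pi**2) - 128*cos(3*pi*u/4)/(27*pi**3); evaluating from -4 to 4: ∫_{-4}^{4} (-u**2 + 4*u) sin(3*pi*u/4) du = (128/(27*pi**3)) - (128*(1 - 9*pi**2)/(27*pi**3)) = 128/(3*pi).
Hence Im(c_{3}) = (-1/8)·(128/(3*pi)) = -16/(3*pi).

-16/(3*pi)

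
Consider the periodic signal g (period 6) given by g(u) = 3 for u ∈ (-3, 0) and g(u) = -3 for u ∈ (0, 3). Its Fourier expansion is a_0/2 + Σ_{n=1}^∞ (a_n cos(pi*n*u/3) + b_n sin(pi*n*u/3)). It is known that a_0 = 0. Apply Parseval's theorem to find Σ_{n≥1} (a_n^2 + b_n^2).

Parseval: a_0^2/2 + Σ_{n≥1} (a_n^2+b_n^2) = 1/3 ∫_{-3}^{3} g(u)^2 du = 18.
Subtract a_0^2/2 = 0: Σ (a_n^2+b_n^2) = 18.

18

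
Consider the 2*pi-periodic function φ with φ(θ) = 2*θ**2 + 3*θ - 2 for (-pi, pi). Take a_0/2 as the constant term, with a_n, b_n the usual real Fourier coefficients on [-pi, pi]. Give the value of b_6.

b_6 = 1/pi ∫_{-pi}^{pi} φ(θ) sin(6*θ) dθ.
Integrating by parts twice (tabular method), an antiderivative of (2*θ**2 + 3*θ - 2) sin(6*θ) is -θ**2*cos(6*θ)/3 + θ*sin(6*θ)/9 - θ*cos(6*θ)/2 + sin(6*θ)/12 + 19*cos(6*θ)/54; evaluating from -pi to pi: ∫_{-pi}^{pi} (2*θ**2 + 3*θ - 2) sin(6*θ) dθ = (-pi**2/3 - pi/2 + 19/54) - (-pi**2/3 + 19/54 + pi/2) = -pi.
Hence b_6 = (1/pi)·(-pi) = -1.

-1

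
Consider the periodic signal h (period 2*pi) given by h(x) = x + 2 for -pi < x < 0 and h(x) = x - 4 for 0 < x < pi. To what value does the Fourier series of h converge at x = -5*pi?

-1

x = -5*pi differs from x = -pi by -2 full period(s), and the series is 2*pi-periodic.
At x = -pi the one-sided limits are h(-pi^-) = -4 + pi and h(-pi^+) = 2 - pi.
By Dirichlet's theorem the series converges to their average, [(-4 + pi) + (2 - pi)]/2 = -1.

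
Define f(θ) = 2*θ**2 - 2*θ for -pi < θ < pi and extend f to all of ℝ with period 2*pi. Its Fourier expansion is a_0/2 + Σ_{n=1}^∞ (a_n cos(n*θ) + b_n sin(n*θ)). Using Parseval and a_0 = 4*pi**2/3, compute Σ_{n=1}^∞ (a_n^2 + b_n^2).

8*pi**2*(15 + 4*pi**2)/45

Parseval: a_0^2/2 + Σ_{n≥1} (a_n^2+b_n^2) = 1/pi ∫_{-pi}^{pi} f(θ)^2 dθ = 8*pi**2*(5 + 3*pi**2)/15.
Subtract a_0^2/2 = 8*pi**4/9: Σ (a_n^2+b_n^2) = 8*pi**2*(15 + 4*pi**2)/45.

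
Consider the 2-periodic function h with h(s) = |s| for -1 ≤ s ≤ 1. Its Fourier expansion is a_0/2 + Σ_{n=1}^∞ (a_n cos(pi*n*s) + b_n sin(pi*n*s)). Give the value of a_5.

-4/(25*pi**2)

a_5 = ∫_{-1}^{1} h(s) cos(5*pi*s) ds.
h is even and cos(5*pi*s) is even, so the integrand is even and a_5 = 2 ∫_0^{1} h(s) cos(5*pi*s) ds.
Integrating by parts (boundary term plus one more integral), an antiderivative of (s) cos(5*pi*s) is s*sin(5*pi*s)/(5*pi) + cos(5*pi*s)/(25*pi**2); evaluating from 0 to 1: ∫_{0}^{1} (s) cos(5*pi*s) ds = (-1/(25*pi**2)) - (1/(25*pi**2)) = -2/(25*pi**2).
Hence a_5 = 2·(-2/(25*pi**2)) = -4/(25*pi**2).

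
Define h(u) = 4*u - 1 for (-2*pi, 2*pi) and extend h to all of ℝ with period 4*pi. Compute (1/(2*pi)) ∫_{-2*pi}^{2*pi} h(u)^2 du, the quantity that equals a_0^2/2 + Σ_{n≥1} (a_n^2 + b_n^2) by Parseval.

(1/(2*pi)) ∫_{-2*pi}^{2*pi} h(u)^2 du = (1/(2*pi)) · (4*pi + 256*pi**3/3) = 2 + 128*pi**2/3.

2 + 128*pi**2/3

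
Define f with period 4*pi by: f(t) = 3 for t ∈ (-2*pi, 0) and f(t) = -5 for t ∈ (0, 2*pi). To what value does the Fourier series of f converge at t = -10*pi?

-1

t = -10*pi differs from t = -2*pi by -2 full period(s), and the series is 4*pi-periodic.
At t = -2*pi the one-sided limits are f(-2*pi^-) = -5 and f(-2*pi^+) = 3.
By Dirichlet's theorem the series converges to their average, [(-5) + (3)]/2 = -1.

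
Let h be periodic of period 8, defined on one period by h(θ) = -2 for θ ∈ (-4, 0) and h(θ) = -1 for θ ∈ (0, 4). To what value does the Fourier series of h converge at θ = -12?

θ = -12 differs from θ = -4 by -1 full period(s), and the series is 8-periodic.
At θ = -4 the one-sided limits are h(-4^-) = -1 and h(-4^+) = -2.
By Dirichlet's theorem the series converges to their average, [(-1) + (-2)]/2 = -3/2.

-3/2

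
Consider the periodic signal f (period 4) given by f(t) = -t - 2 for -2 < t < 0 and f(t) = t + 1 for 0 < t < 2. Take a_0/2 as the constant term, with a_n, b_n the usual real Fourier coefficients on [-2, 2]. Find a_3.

-8/(9*pi**2)

a_3 = 1/2 ∫_{-2}^{2} f(t) cos(3*pi*t/2) dt.
Split the integral at the breakpoints.
Integrating by parts (boundary term plus one more integral), an antiderivative of (-t - 2) cos(3*pi*t/2) is -2*t*sin(3*pi*t/2)/(3*pi) - 4*sin(3*pi*t/2)/(3*pi) - 4*cos(3*pi*t/2)/(9*pi**2); evaluating from -2 to 0: ∫_{-2}^{0} (-t - 2) cos(3*pi*t/2) dt = (-4/(9*pi**2)) - (4/(9*pi**2)) = -8/(9*pi**2).
Integrating by parts (boundary term plus one more integral), an antiderivative of (t + 1) cos(3*pi*t/2) is 2*t*sin(3*pi*t/2)/(3*pi) + 2*sin(3*pi*t/2)/(3*pi) + 4*cos(3*pi*t/2)/(9*pi**2); evaluating from 0 to 2: ∫_{0}^{2} (t + 1) cos(3*pi*t/2) dt = (-4/(9*pi**2)) - (4/(9*pi**2)) = -8/(9*pi**2).
Summing the pieces and multiplying by (1/2) gives a_3 = -8/(9*pi**2).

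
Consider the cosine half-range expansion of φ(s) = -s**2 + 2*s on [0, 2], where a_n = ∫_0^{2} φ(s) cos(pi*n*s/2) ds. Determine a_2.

-4/pi**2

a_2 = ∫_0^{2} (-s**2 + 2*s) cos(pi*s) ds.
Integrating by parts twice (tabular method), an antiderivative of (-s**2 + 2*s) cos(pi*s) is -s**2*sin(pi*s)/pi + 2*s*sin(pi*s)/pi - 2*s*cos(pi*s)/pi**2 + 2*sin(pi*s)/pi**3 + 2*cos(pi*s)/pi**2; evaluating from 0 to 2: ∫_{0}^{2} (-s**2 + 2*s) cos(pi*s) ds = (-2/pi**2) - (2/pi**2) = -4/pi**2.
Hence a_2 = -4/pi**2.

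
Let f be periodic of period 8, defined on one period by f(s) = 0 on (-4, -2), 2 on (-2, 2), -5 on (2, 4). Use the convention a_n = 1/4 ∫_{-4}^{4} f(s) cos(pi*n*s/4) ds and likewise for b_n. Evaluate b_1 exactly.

-5/pi

b_1 = 1/4 ∫_{-4}^{4} f(s) sin(pi*s/4) ds.
Split the integral at the breakpoints.
∫_{-4}^{-2} (0) sin(pi*s/4) ds = 0.
Directly, an antiderivative of (2) sin(pi*s/4) is -8*cos(pi*s/4)/pi; evaluating from -2 to 2: ∫_{-2}^{2} (2) sin(pi*s/4) ds = (0) - (0) = 0.
Directly, an antiderivative of (-5) sin(pi*s/4) is 20*cos(pi*s/4)/pi; evaluating from 2 to 4: ∫_{2}^{4} (-5) sin(pi*s/4) ds = (-20/pi) - (0) = -20/pi.
Summing the pieces and multiplying by (1/4) gives b_1 = -5/pi.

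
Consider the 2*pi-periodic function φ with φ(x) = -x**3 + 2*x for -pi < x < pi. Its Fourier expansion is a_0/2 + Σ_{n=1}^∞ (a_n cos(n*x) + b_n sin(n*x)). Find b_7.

b_7 = 1/pi ∫_{-pi}^{pi} φ(x) sin(7*x) dx.
φ is odd and sin(7*x) is odd, so the integrand is even and b_7 = 2/pi ∫_0^{pi} φ(x) sin(7*x) dx.
Integrating by parts three times (tabular method), an antiderivative of (-x**3 + 2*x) sin(7*x) is x**3*cos(7*x)/7 - 3*x**2*sin(7*x)/49 - 104*x*cos(7*x)/343 + 104*sin(7*x)/2401; evaluating from 0 to pi: ∫_{0}^{pi} (-x**3 + 2*x) sin(7*x) dx = (pi*(104 - 49*pi**2)/343) - (0) = pi*(104 - 49*pi**2)/343.
Hence b_7 = (2/pi)·(pi*(104 - 49*pi**2)/343) = 208/343 - 2*pi**2/7.

208/343 - 2*pi**2/7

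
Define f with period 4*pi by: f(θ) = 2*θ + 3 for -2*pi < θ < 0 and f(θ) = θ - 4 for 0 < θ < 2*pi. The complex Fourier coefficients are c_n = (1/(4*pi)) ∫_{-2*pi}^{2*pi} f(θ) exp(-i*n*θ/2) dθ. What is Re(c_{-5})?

2/(25*pi)

Since f is real-valued, Re(c_{-5}) = (1/(4*pi)) ∫_{-2*pi}^{2*pi} f(θ) cos(-5*θ/2) dθ = a_{5}/2.
Split the integral at the breakpoints.
Integrating by parts (boundary term plus one more integral), an antiderivative of (2*θ + 3) cos(-5*θ/2) is 4*θ*sin(5*θ/2)/5 + 6*sin(5*θ/2)/5 + 8*cos(5*θ/2)/25; evaluating from -2*pi to 0: ∫_{-2*pi}^{0} (2*θ + 3) cos(-5*θ/2) dθ = (8/25) - (-8/25) = 16/25.
Integrating by parts (boundary term plus one more integral), an antiderivative of (θ - 4) cos(-5*θ/2) is 2*θ*sin(5*θ/2)/5 - 8*sin(5*θ/2)/5 + 4*cos(5*θ/2)/25; evaluating from 0 to 2*pi: ∫_{0}^{2*pi} (θ - 4) cos(-5*θ/2) dθ = (-4/25) - (4/25) = -8/25.
So ∫_{-2*pi}^{2*pi} f(θ) cos(-5*θ/2) dθ = 8/25.
Hence Re(c_{-5}) = (1/(4*pi))·(8/25) = 2/(25*pi).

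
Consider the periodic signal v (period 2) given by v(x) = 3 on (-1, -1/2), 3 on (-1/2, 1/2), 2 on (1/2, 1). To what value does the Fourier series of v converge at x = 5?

x = 5 differs from x = 1 by 2 full period(s), and the series is 2-periodic.
At x = 1 the one-sided limits are v(1^-) = 2 and v(1^+) = 3.
By Dirichlet's theorem the series converges to their average, [(2) + (3)]/2 = 5/2.

5/2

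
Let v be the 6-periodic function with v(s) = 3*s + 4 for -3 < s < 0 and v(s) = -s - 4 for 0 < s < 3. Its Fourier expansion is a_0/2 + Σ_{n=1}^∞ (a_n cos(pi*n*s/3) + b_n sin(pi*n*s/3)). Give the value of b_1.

b_1 = 1/3 ∫_{-3}^{3} v(s) sin(pi*s/3) ds.
Split the integral at the breakpoints.
Integrating by parts (boundary term plus one more integral), an antiderivative of (3*s + 4) sin(pi*s/3) is -9*s*cos(pi*s/3)/pi + 27*sin(pi*s/3)/pi**2 - 12*cos(pi*s/3)/pi; evaluating from -3 to 0: ∫_{-3}^{0} (3*s + 4) sin(pi*s/3) ds = (-12/pi) - (-15/pi) = 3/pi.
Integrating by parts (boundary term plus one more integral), an antiderivative of (-s - 4) sin(pi*s/3) is 3*s*cos(pi*s/3)/pi - 9*sin(pi*s/3)/pi**2 + 12*cos(pi*s/3)/pi; evaluating from 0 to 3: ∫_{0}^{3} (-s - 4) sin(pi*s/3) ds = (-21/pi) - (12/pi) = -33/pi.
Summing the pieces and multiplying by (1/3) gives b_1 = -10/pi.

-10/pi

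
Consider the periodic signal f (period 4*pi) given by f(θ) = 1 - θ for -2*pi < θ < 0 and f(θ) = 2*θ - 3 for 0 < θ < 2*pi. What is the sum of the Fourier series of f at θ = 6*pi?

-1 + 3*pi

θ = 6*pi differs from θ = 2*pi by 1 full period(s), and the series is 4*pi-periodic.
At θ = 2*pi the one-sided limits are f(2*pi^-) = -3 + 4*pi and f(2*pi^+) = 1 + 2*pi.
By Dirichlet's theorem the series converges to their average, [(-3 + 4*pi) + (1 + 2*pi)]/2 = -1 + 3*pi.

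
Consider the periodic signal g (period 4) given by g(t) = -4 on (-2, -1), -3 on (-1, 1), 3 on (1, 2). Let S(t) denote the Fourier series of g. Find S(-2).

At t = -2 the one-sided limits are g(-2^-) = 3 and g(-2^+) = -4.
By Dirichlet's theorem the series converges to their average, [(3) + (-4)]/2 = -1/2.

-1/2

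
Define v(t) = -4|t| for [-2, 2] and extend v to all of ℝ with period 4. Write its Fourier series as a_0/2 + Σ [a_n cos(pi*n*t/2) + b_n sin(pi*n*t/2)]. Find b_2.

b_2 = 1/2 ∫_{-2}^{2} v(t) sin(pi*t) dt.
v is even and sin(pi*t) is odd, so the integrand is odd over a symmetric interval and the integral vanishes.

0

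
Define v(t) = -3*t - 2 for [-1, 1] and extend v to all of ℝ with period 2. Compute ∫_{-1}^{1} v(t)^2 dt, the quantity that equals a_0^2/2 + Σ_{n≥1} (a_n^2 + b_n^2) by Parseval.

∫_{-1}^{1} v(t)^2 dt = 14.

14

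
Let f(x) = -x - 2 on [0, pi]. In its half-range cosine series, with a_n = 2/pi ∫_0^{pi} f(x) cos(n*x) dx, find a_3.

4/(9*pi)

a_3 = 2/pi ∫_0^{pi} (-x - 2) cos(3*x) dx.
Integrating by parts (boundary term plus one more integral), an antiderivative of (-x - 2) cos(3*x) is -x*sin(3*x)/3 - 2*sin(3*x)/3 - cos(3*x)/9; evaluating from 0 to pi: ∫_{0}^{pi} (-x - 2) cos(3*x) dx = (1/9) - (-1/9) = 2/9.
Hence a_3 = (2/pi)·(2/9) = 4/(9*pi).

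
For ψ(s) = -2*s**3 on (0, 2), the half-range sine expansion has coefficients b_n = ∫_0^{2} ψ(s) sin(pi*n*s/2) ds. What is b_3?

32*(2 - 3*pi**2)/(9*pi**3)

b_3 = ∫_0^{2} (-2*s**3) sin(3*pi*s/2) ds.
Integrating by parts three times (tabular method), an antiderivative of (-2*s**3) sin(3*pi*s/2) is 4*s**3*cos(3*pi*s/2)/(3*pi) - 8*s**2*sin(3*pi*s/2)/(3*pi**2) - 32*s*cos(3*pi*s/2)/(9*pi**3) + 64*sin(3*pi*s/2)/(27*pi**4); evaluating from 0 to 2: ∫_{0}^{2} (-2*s**3) sin(3*pi*s/2) ds = (32*(2 - 3*pi**2)/(9*pi**3)) - (0) = 32*(2 - 3*pi**2)/(9*pi**3).
Hence b_3 = 32*(2 - 3*pi**2)/(9*pi**3).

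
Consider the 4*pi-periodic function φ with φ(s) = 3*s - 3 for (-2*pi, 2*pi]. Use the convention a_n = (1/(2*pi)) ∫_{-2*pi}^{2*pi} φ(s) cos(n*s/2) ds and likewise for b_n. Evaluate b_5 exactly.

b_5 = (1/(2*pi)) ∫_{-2*pi}^{2*pi} φ(s) sin(5*s/2) ds.
Integrating by parts (boundary term plus one more integral), an antiderivative of (3*s - 3) sin(5*s/2) is -6*s*cos(5*s/2)/5 + 12*sin(5*s/2)/25 + 6*cos(5*s/2)/5; evaluating from -2*pi to 2*pi: ∫_{-2*pi}^{2*pi} (3*s - 3) sin(5*s/2) ds = (-6/5 + 12*pi/5) - (-12*pi/5 - 6/5) = 24*pi/5.
Hence b_5 = (1/(2*pi))·(24*pi/5) = 12/5.

12/5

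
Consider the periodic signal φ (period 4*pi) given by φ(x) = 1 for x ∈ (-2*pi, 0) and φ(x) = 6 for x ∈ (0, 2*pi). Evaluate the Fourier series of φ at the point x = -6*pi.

7/2

x = -6*pi differs from x = 2*pi by -2 full period(s), and the series is 4*pi-periodic.
At x = 2*pi the one-sided limits are φ(2*pi^-) = 6 and φ(2*pi^+) = 1.
By Dirichlet's theorem the series converges to their average, [(6) + (1)]/2 = 7/2.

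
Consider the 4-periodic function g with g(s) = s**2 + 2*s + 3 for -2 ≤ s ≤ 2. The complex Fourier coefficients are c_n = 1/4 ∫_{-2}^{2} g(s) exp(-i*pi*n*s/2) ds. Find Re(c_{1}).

-8/pi**2

Since g is real-valued, Re(c_{1}) = 1/4 ∫_{-2}^{2} g(s) cos(pi*s/2) ds = a_{1}/2.
Integrating by parts twice (tabular method), an antiderivative of (s**2 + 2*s + 3) cos(pi*s/2) is 2*s**2*sin(pi*s/2)/pi + 4*s*sin(pi*s/2)/pi + 8*s*cos(pi*s/2)/pi**2 - 16*sin(pi*s/2)/pi**3 + 6*sin(pi*s/2)/pi + 8*cos(pi*s/2)/pi**2; evaluating from -2 to 2: ∫_{-2}^{2} (s**2 + 2*s + 3) cos(pi*s/2) ds = (-24/pi**2) - (8/pi**2) = -32/pi**2.
Hence Re(c_{1}) = (1/4)·(-32/pi**2) = -8/pi**2.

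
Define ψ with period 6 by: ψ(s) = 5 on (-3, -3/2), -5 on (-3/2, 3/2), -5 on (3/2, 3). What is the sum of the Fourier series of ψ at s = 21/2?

0

s = 21/2 differs from s = -3/2 by 2 full period(s), and the series is 6-periodic.
At s = -3/2 the one-sided limits are ψ(-3/2^-) = 5 and ψ(-3/2^+) = -5.
By Dirichlet's theorem the series converges to their average, [(5) + (-5)]/2 = 0.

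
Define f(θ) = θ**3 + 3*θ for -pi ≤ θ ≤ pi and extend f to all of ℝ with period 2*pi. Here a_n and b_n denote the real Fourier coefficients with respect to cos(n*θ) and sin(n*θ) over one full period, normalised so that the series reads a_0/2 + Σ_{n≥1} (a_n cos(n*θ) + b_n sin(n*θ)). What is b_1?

-6 + 2*pi**2

b_1 = 1/pi ∫_{-pi}^{pi} f(θ) sin(θ) dθ.
f is odd and sin(θ) is odd, so the integrand is even and b_1 = 2/pi ∫_0^{pi} f(θ) sin(θ) dθ.
Integrating by parts three times (tabular method), an antiderivative of (θ**3 + 3*θ) sin(θ) is -θ**3*cos(θ) + 3*θ**2*sin(θ) + 3*θ*cos(θ) - 3*sin(θ); evaluating from 0 to pi: ∫_{0}^{pi} (θ**3 + 3*θ) sin(θ) dθ = (pi*(-3 + pi**2)) - (0) = pi*(-3 + pi**2).
Hence b_1 = (2/pi)·(pi*(-3 + pi**2)) = -6 + 2*pi**2.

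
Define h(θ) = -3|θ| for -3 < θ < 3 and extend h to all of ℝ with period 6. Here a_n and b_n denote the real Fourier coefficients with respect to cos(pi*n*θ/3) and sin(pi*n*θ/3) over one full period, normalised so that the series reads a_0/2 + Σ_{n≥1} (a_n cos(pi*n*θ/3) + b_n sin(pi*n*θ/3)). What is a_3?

a_3 = 1/3 ∫_{-3}^{3} h(θ) cos(pi*θ) dθ.
h is even and cos(pi*θ) is even, so the integrand is even and a_3 = 2/3 ∫_0^{3} h(θ) cos(pi*θ) dθ.
Integrating by parts (boundary term plus one more integral), an antiderivative of (-3*θ) cos(pi*θ) is -3*θ*sin(pi*θ)/pi - 3*cos(pi*θ)/pi**2; evaluating from 0 to 3: ∫_{0}^{3} (-3*θ) cos(pi*θ) dθ = (3/pi**2) - (-3/pi**2) = 6/pi**2.
Hence a_3 = (2/3)·(6/pi**2) = 4/pi**2.

4/pi**2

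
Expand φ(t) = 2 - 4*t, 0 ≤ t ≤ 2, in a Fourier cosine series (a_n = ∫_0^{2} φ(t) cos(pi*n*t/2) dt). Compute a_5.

a_5 = ∫_0^{2} (2 - 4*t) cos(5*pi*t/2) dt.
Integrating by parts (boundary term plus one more integral), an antiderivative of (2 - 4*t) cos(5*pi*t/2) is -8*t*sin(5*pi*t/2)/(5*pi) + 4*sin(5*pi*t/2)/(5*pi) - 16*cos(5*pi*t/2)/(25*pi**2); evaluating from 0 to 2: ∫_{0}^{2} (2 - 4*t) cos(5*pi*t/2) dt = (16/(25*pi**2)) - (-16/(25*pi**2)) = 32/(25*pi**2).
Hence a_5 = 32/(25*pi**2).

32/(25*pi**2)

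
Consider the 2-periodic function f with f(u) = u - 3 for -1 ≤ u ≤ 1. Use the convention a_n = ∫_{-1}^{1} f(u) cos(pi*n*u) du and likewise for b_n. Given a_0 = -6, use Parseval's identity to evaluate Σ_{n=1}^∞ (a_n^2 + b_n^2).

2/3

Parseval: a_0^2/2 + Σ_{n≥1} (a_n^2+b_n^2) = ∫_{-1}^{1} f(u)^2 du = 56/3.
Subtract a_0^2/2 = 18: Σ (a_n^2+b_n^2) = 2/3.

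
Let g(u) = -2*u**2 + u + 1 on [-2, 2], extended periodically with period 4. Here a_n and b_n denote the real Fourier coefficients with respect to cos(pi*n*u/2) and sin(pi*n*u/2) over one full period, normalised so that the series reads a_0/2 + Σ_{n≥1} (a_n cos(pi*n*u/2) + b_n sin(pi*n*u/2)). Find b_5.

b_5 = 1/2 ∫_{-2}^{2} g(u) sin(5*pi*u/2) du.
Integrating by parts twice (tabular method), an antiderivative of (-2*u**2 + u + 1) sin(5*pi*u/2) is 4*u**2*cos(5*pi*u/2)/(5*pi) - 16*u*sin(5*pi*u/2)/(25*pi**2) - 2*u*cos(5*pi*u/2)/(5*pi) + 4*sin(5*pi*u/2)/(25*pi**2) - 2*cos(5*pi*u/2)/(5*pi) - 32*cos(5*pi*u/2)/(125*pi**3); evaluating from -2 to 2: ∫_{-2}^{2} (-2*u**2 + u + 1) sin(5*pi*u/2) du = (-2/pi + 32/(125*pi**3)) - (2*(16 - 225*pi**2)/(125*pi**3)) = 8/(5*pi).
Hence b_5 = (1/2)·(8/(5*pi)) = 4/(5*pi).

4/(5*pi)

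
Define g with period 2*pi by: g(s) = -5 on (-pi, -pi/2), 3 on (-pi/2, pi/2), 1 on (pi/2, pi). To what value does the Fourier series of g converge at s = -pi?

At s = -pi the one-sided limits are g(-pi^-) = 1 and g(-pi^+) = -5.
By Dirichlet's theorem the series converges to their average, [(1) + (-5)]/2 = -2.

-2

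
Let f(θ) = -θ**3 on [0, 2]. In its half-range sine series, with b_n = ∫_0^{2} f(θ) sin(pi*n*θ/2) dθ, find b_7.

16*(6 - 49*pi**2)/(343*pi**3)

b_7 = ∫_0^{2} (-θ**3) sin(7*pi*θ/2) dθ.
Integrating by parts three times (tabular method), an antiderivative of (-θ**3) sin(7*pi*θ/2) is 2*θ**3*cos(7*pi*θ/2)/(7*pi) - 12*θ**2*sin(7*pi*θ/2)/(49*pi**2) - 48*θ*cos(7*pi*θ/2)/(343*pi**3) + 96*sin(7*pi*θ/2)/(2401*pi**4); evaluating from 0 to 2: ∫_{0}^{2} (-θ**3) sin(7*pi*θ/2) dθ = (16*(6 - 49*pi**2)/(343*pi**3)) - (0) = 16*(6 - 49*pi**2)/(343*pi**3).
Hence b_7 = 16*(6 - 49*pi**2)/(343*pi**3).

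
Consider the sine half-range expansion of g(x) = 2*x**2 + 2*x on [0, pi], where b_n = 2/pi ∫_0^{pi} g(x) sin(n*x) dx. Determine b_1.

b_1 = 2/pi ∫_0^{pi} (2*x**2 + 2*x) sin(x) dx.
Integrating by parts twice (tabular method), an antiderivative of (2*x**2 + 2*x) sin(x) is -2*x**2*cos(x) + 4*x*sin(x) - 2*x*cos(x) + 2*sin(x) + 4*cos(x); evaluating from 0 to pi: ∫_{0}^{pi} (2*x**2 + 2*x) sin(x) dx = (-4 + 2*pi + 2*pi**2) - (4) = -8 + 2*pi + 2*pi**2.
Hence b_1 = (2/pi)·(-8 + 2*pi + 2*pi**2) = -16/pi + 4 + 4*pi.

-16/pi + 4 + 4*pi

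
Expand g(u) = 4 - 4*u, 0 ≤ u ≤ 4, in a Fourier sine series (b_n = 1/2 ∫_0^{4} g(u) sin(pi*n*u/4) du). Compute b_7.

b_7 = 1/2 ∫_0^{4} (4 - 4*u) sin(7*pi*u/4) du.
Integrating by parts (boundary term plus one more integral), an antiderivative of (4 - 4*u) sin(7*pi*u/4) is 16*u*cos(7*pi*u/4)/(7*pi) - 64*sin(7*pi*u/4)/(49*pi**2) - 16*cos(7*pi*u/4)/(7*pi); evaluating from 0 to 4: ∫_{0}^{4} (4 - 4*u) sin(7*pi*u/4) du = (-48/(7*pi)) - (-16/(7*pi)) = -32/(7*pi).
Hence b_7 = (1/2)·(-32/(7*pi)) = -16/(7*pi).

-16/(7*pi)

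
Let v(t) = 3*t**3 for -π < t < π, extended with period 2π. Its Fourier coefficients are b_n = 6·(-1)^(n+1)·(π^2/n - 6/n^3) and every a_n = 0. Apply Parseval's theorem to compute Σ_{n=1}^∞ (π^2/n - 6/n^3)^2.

pi**6/14

Parseval: Σ b_n^2 = (1/π) ∫_{-π}^{π} v(t)^2 dt = 18*pi**6/7.
b_n^2 = 36·(π^2/n - 6/n^3)^2, so the sum equals (18*pi**6/7)/36 = pi**6/14.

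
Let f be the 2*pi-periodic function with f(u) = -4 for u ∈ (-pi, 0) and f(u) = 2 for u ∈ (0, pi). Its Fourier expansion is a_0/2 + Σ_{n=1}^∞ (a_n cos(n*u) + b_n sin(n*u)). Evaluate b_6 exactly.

0

b_6 = 1/pi ∫_{-pi}^{pi} f(u) sin(6*u) du.
Split the integral at the breakpoints.
Directly, an antiderivative of (-4) sin(6*u) is 2*cos(6*u)/3; evaluating from -pi to 0: ∫_{-pi}^{0} (-4) sin(6*u) du = (2/3) - (2/3) = 0.
Directly, an antiderivative of (2) sin(6*u) is -cos(6*u)/3; evaluating from 0 to pi: ∫_{0}^{pi} (2) sin(6*u) du = (-1/3) - (-1/3) = 0.
Summing the pieces and multiplying by (1/pi) gives b_6 = 0.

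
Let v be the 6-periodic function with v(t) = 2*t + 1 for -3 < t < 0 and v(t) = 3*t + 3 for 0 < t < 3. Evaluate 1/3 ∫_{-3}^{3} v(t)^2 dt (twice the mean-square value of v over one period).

1/3 ∫_{-3}^{3} v(t)^2 dt = 1/3 · (210) = 70.

70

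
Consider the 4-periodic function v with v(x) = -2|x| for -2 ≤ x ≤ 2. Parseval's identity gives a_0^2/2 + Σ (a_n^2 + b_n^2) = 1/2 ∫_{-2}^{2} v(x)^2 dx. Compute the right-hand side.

1/2 ∫_{-2}^{2} v(x)^2 dx = 1/2 · (64/3) = 32/3.

32/3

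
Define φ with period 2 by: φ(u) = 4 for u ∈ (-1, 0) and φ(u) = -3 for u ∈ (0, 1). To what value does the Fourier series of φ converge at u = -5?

u = -5 differs from u = -1 by -2 full period(s), and the series is 2-periodic.
At u = -1 the one-sided limits are φ(-1^-) = -3 and φ(-1^+) = 4.
By Dirichlet's theorem the series converges to their average, [(-3) + (4)]/2 = 1/2.

1/2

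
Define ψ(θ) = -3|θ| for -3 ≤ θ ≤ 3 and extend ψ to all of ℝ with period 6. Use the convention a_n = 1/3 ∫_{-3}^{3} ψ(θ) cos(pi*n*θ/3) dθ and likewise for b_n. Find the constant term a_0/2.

a_0 = 1/3 ∫_{-3}^{3} ψ(θ) dθ = 1/3 · (-27) = -9.
So the constant term a_0/2 = -9/2.

-9/2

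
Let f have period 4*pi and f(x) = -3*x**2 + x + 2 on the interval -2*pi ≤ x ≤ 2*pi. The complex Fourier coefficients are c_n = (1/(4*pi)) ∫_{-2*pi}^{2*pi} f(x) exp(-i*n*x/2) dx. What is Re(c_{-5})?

Since f is real-valued, Re(c_{-5}) = (1/(4*pi)) ∫_{-2*pi}^{2*pi} f(x) cos(-5*x/2) dx = a_{5}/2.
Integrating by parts twice (tabular method), an antiderivative of (-3*x**2 + x + 2) cos(-5*x/2) is -6*x**2*sin(5*x/2)/5 + 2*x*sin(5*x/2)/5 - 24*x*cos(5*x/2)/25 + 148*sin(5*x/2)/125 + 4*cos(5*x/2)/25; evaluating from -2*pi to 2*pi: ∫_{-2*pi}^{2*pi} (-3*x**2 + x + 2) cos(-5*x/2) dx = (-4/25 + 48*pi/25) - (-48*pi/25 - 4/25) = 96*pi/25.
Hence Re(c_{-5}) = (1/(4*pi))·(96*pi/25) = 24/25.

24/25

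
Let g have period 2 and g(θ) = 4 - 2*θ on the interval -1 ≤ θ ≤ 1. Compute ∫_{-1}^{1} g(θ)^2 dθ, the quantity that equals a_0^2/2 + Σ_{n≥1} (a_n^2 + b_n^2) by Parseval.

104/3

∫_{-1}^{1} g(θ)^2 dθ = 104/3.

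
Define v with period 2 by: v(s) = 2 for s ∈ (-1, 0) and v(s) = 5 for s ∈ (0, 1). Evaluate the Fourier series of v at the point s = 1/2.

v is continuous at s = 1/2 with value 5, so the series converges to 5 there.

5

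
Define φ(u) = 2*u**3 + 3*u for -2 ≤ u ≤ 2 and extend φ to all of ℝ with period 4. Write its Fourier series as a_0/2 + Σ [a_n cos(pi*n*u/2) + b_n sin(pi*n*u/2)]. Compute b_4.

b_4 = 1/2 ∫_{-2}^{2} φ(u) sin(2*pi*u) du.
φ is odd and sin(2*pi*u) is odd, so the integrand is even and b_4 = ∫_0^{2} φ(u) sin(2*pi*u) du.
Integrating by parts three times (tabular method), an antiderivative of (2*u**3 + 3*u) sin(2*pi*u) is -u**3*cos(2*pi*u)/pi + 3*u**2*sin(2*pi*u)/(2*pi**2) - 3*u*cos(2*pi*u)/(2*pi) + 3*u*cos(2*pi*u)/(2*pi**3) - 3*sin(2*pi*u)/(4*pi**4) + 3*sin(2*pi*u)/(4*pi**2); evaluating from 0 to 2: ∫_{0}^{2} (2*u**3 + 3*u) sin(2*pi*u) du = (-11/pi + 3/pi**3) - (0) = -11/pi + 3/pi**3.
Hence b_4 = -11/pi + 3/pi**3.

-11/pi + 3/pi**3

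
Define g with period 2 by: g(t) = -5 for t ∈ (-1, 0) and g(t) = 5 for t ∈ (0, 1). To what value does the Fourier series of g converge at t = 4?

0

t = 4 differs from t = 0 by 2 full period(s), and the series is 2-periodic.
At t = 0 the one-sided limits are g(0^-) = -5 and g(0^+) = 5.
By Dirichlet's theorem the series converges to their average, [(-5) + (5)]/2 = 0.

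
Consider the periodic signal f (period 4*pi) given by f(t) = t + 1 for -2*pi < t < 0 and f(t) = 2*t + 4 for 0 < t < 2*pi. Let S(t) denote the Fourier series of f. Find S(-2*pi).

At t = -2*pi the one-sided limits are f(-2*pi^-) = 4 + 4*pi and f(-2*pi^+) = 1 - 2*pi.
By Dirichlet's theorem the series converges to their average, [(4 + 4*pi) + (1 - 2*pi)]/2 = 5/2 + pi.

5/2 + pi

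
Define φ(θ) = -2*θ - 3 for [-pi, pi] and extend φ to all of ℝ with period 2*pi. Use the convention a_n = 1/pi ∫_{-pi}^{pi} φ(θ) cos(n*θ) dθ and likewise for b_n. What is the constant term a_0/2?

a_0 = 1/pi ∫_{-pi}^{pi} φ(θ) dθ = 1/pi · (-6*pi) = -6.
So the constant term a_0/2 = -3.

-3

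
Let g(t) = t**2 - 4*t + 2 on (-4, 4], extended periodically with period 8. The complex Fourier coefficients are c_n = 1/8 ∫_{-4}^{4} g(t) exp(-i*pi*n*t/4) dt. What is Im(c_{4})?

-4/pi

Since g is real-valued, Im(c_{4}) = -1/8 ∫_{-4}^{4} g(t) sin(pi*t) dt = -b_{4}/2.
Integrating by parts twice (tabular method), an antiderivative of (t**2 - 4*t + 2) sin(pi*t) is -t**2*cos(pi*t)/pi + 2*t*sin(pi*t)/pi**2 + 4*t*cos(pi*t)/pi - 4*sin(pi*t)/pi**2 - 2*cos(pi*t)/pi + 2*cos(pi*t)/pi**3; evaluating from -4 to 4: ∫_{-4}^{4} (t**2 - 4*t + 2) sin(pi*t) dt = (-2/pi + 2/pi**3) - (-34/pi + 2/pi**3) = 32/pi.
Hence Im(c_{4}) = (-1/8)·(32/pi) = -4/pi.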